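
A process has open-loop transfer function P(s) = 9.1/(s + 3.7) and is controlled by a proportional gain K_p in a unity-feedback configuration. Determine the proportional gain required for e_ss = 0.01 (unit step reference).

K_p = 40.3

For a type-0 loop with proportional control, e_ss = 1/(1 + K_p·P(0)).
P(0) = 2.459. Require 1/(1 + K_p·2.459) = 0.01, so 1 + 2.459·K_p = 100.
K_p = (100 − 1)/2.459 = 40.3.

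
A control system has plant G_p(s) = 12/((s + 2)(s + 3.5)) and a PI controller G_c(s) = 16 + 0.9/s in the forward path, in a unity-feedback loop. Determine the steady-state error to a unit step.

The open loop G_c(s)G_p(s) has a pole at the origin (type 1), so the static position error constant is infinite and e_ss = 1/(1+∞) = 0.

0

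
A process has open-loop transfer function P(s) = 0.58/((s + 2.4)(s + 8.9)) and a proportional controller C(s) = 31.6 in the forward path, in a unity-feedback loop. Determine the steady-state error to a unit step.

0.538

The loop is type 0. Static position error constant K_pos = C(0)·P(0) = 31.6·0.02715 = 0.8581.
Steady-state error to a unit step: e_ss = 1/(1+K_pos) = 1/1.858 = 0.538.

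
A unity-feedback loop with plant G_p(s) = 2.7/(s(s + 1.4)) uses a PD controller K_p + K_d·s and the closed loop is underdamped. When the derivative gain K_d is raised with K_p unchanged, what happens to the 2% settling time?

decrease

Characteristic equation s² + (1.4 + 2.7K_d)s + 2.7K_p = 0: raising K_d increases ζω_n = (1.4+2.7K_d)/2 while the loop stays underdamped, so T_s ≈ 4/(ζω_n) decreases.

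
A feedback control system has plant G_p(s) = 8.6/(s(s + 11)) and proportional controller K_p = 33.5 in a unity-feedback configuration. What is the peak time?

From 1 + K_pG_p(s) = 0: s² + 11s + 288.1 = 0 ⇒ ω_n = 16.97, ζ = 0.324.
Damped frequency ω_d = ω_n√(1−ζ²) = 16.06 rad/s, so peak time T_p = π/ω_d = 0.196 s.

T_p = 0.196 s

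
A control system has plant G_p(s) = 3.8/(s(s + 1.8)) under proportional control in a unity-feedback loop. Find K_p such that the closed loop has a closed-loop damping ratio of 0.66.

K_p = 0.489

Closed-loop characteristic equation: s² + 1.8s + K_p·3.8 = 0.
So ω_n = √(3.8K_p) and 2ζω_n = 1.8, giving ζ = 1.8/(2√(3.8K_p)).
Setting ζ = 0.66: √(3.8K_p) = 1.8/(2·0.66) = 1.364, so K_p = 1.86/3.8 = 0.489.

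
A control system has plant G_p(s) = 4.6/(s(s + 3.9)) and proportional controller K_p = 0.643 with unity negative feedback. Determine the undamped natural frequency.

ω_n = 1.72 rad/s

With unity feedback the closed-loop characteristic equation is s² + 3.9s + 0.643·4.6 = s² + 3.9s + 2.958 = 0.
Matching s² + 2ζω_n s + ω_n²: ω_n = √2.958 = 1.72 rad/s and 2ζω_n = 3.9, so ζ = 3.9/(2·1.72) = 1.13.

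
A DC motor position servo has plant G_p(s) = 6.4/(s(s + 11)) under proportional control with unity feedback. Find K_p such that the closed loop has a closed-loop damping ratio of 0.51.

Closed-loop characteristic equation: s² + 11s + K_p·6.4 = 0.
So ω_n = √(6.4K_p) and 2ζω_n = 11, giving ζ = 11/(2√(6.4K_p)).
Setting ζ = 0.51: √(6.4K_p) = 11/(2·0.51) = 10.78, so K_p = 116.3/6.4 = 18.2.

K_p = 18.2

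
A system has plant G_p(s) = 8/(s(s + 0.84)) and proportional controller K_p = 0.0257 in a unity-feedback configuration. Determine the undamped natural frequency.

The closed-loop denominator is s(s+0.84) + 0.0257·8 = s² + 0.84s + 0.2056.
Matching s² + 2ζω_n s + ω_n²: ω_n = √0.2056 = 0.4534 rad/s and 2ζω_n = 0.84, so ζ = 0.84/(2·0.4534) = 0.926.

ω_n = 0.453 rad/s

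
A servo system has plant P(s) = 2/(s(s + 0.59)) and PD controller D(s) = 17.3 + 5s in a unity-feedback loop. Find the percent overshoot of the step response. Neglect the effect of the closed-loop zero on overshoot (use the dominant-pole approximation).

Forward path: (17.3 + 5s)·2/(s(s+0.59)). The closed-loop characteristic equation is s² + (0.59 + 2·5)s + 2·17.3 = 0.
That is s² + 10.59s + 34.6 = 0, so ω_n = 5.882 rad/s and ζ = 10.59/(2·5.882) = 0.9002.
%OS = 100·exp(−πζ/√(1−ζ²)) = 0.151%.

0.151%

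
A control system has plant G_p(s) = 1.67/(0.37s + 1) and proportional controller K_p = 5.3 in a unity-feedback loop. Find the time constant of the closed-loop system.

τ = 0.0376 s

Closed loop: T(s) = K_p·G_p/(1+K_p·G_p) = 8.851/(0.37s + 1 + 8.851), with pole at s = −(1 + 8.851)/0.37 = −26.62.
Closed-loop time constant τ = 1/26.62 = 0.0376 s.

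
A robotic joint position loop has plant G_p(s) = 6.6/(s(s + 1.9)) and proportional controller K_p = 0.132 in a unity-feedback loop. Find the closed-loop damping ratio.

ζ = 1.02

1 + K_p·G_p(s) = 0 gives s² + 1.9s + 0.8712 = 0.
So ω_n² = 0.8712 ⇒ ω_n = 0.9334 rad/s, and ζ = 1.9/(2ω_n) = 1.02.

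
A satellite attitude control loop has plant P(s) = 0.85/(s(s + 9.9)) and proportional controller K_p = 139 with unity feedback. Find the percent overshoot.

20%

From 1 + K_pP(s) = 0: s² + 9.9s + 118.1 = 0 ⇒ ω_n = 10.87, ζ = 0.4554.
%OS = 100·exp(−πζ/√(1−ζ²)) = 100·exp(−π·0.4554/√0.7926) = 20%.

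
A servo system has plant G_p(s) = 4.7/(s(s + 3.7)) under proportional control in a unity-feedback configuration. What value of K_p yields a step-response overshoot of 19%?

K_p = 3.33

From %OS = 100·exp(−πζ/√(1−ζ²)) = 19%, ζ = −ln(0.19)/√(π²+ln²(0.19)) = 0.4673.
Characteristic equation s² + 3.7s + 4.7K_p = 0 gives ζ = 3.7/(2√(4.7K_p)).
Setting ζ = 0.4673: √(4.7K_p) = 3.7/(2·0.4673) = 3.959, so K_p = 15.67/4.7 = 3.33.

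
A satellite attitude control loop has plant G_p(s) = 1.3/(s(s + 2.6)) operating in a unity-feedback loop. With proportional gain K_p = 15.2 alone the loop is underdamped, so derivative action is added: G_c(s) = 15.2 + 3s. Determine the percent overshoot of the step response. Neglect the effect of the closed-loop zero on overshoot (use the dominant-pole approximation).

3.45%

Forward path: (15.2 + 3s)·1.3/(s(s+2.6)). The closed-loop characteristic equation is s² + (2.6 + 1.3·3)s + 1.3·15.2 = 0.
That is s² + 6.5s + 19.76 = 0, so ω_n = 4.445 rad/s and ζ = 6.5/(2·4.445) = 0.7311.
%OS = 100·exp(−πζ/√(1−ζ²)) = 3.45%.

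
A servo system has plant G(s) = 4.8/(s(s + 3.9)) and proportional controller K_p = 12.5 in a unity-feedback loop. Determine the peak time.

T_p = 0.419 s

Closed-loop characteristic equation: s² + 3.9s + 60 = 0, so ω_n = 7.746 rad/s and ζ = 3.9/(2·7.746) = 0.2517.
Damped frequency ω_d = ω_n√(1−ζ²) = 7.496 rad/s, so peak time T_p = π/ω_d = 0.419 s.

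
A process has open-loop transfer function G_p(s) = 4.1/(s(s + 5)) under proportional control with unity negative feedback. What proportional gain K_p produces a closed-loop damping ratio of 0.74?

Closed-loop characteristic equation: s² + 5s + K_p·4.1 = 0.
So ω_n = √(4.1K_p) and 2ζω_n = 5, giving ζ = 5/(2√(4.1K_p)).
Setting ζ = 0.74: √(4.1K_p) = 5/(2·0.74) = 3.378, so K_p = 11.41/4.1 = 2.78.

K_p = 2.78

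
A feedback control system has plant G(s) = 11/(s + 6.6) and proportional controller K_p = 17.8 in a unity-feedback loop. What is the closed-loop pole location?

Closed-loop transfer function: T(s) = K_p·G(s)/(1 + K_p·G(s)) = 195.8/(s + 6.6 + 195.8) = 195.8/(s + 202.4).
The closed-loop pole is at s = −202.4.

s = -202.4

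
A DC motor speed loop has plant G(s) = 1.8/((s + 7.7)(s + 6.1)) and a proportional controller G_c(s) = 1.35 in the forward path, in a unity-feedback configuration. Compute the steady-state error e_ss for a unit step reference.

The loop is type 0. Static position error constant K_pos = G_c(0)·G(0) = 1.35·0.03832 = 0.05174.
Steady-state error to a unit step: e_ss = 1/(1+K_pos) = 1/1.052 = 0.951.

0.951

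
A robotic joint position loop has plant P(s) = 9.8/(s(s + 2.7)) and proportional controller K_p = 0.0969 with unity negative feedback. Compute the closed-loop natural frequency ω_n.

The closed-loop denominator is s(s+2.7) + 0.0969·9.8 = s² + 2.7s + 0.9496.
Matching s² + 2ζω_n s + ω_n²: ω_n = √0.9496 = 0.9745 rad/s and 2ζω_n = 2.7, so ζ = 2.7/(2·0.9745) = 1.39.

ω_n = 0.974 rad/s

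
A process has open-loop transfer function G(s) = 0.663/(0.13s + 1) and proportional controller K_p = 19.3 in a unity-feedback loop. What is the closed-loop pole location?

s = -106.1

Closed loop: T(s) = K_p·G/(1+K_p·G) = 12.8/(0.13s + 1 + 12.8), with pole at s = −(1 + 12.8)/0.13 = −106.1.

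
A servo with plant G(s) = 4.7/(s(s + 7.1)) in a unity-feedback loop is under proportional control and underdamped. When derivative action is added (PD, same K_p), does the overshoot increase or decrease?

With PD the characteristic equation becomes s² + (a + K·K_d)s + K·K_p = 0; the damping term grows, ζ rises, overshoot falls.

decrease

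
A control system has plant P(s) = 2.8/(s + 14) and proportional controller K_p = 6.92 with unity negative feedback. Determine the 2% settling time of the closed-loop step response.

T_s ≈ 0.12 s

Closed-loop transfer function: T(s) = K_p·P(s)/(1 + K_p·P(s)) = 19.38/(s + 14 + 19.38) = 19.38/(s + 33.38).
Time constant τ = 1/33.38 = 0.02996 s, so the 2% settling time is about 4τ = 0.12 s.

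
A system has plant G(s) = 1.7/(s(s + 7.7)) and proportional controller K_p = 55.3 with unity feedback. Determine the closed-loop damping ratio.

With unity feedback the closed-loop characteristic equation is s² + 7.7s + 55.3·1.7 = s² + 7.7s + 94.01 = 0.
So ω_n² = 94.01 ⇒ ω_n = 9.696 rad/s, and ζ = 7.7/(2ω_n) = 0.397.

ζ = 0.397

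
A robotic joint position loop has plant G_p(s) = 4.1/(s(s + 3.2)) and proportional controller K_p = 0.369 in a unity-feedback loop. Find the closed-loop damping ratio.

ζ = 1.3

1 + K_p·G_p(s) = 0 gives s² + 3.2s + 1.513 = 0.
So ω_n² = 1.513 ⇒ ω_n = 1.23 rad/s, and ζ = 3.2/(2ω_n) = 1.3.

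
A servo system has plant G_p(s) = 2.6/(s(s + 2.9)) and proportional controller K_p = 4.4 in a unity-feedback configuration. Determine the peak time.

The closed-loop denominator s² + 2.9s + 11.44 gives ω_n = √11.44 = 3.382 and ζ = 2.9/(2ω_n) = 0.4287.
Damped frequency ω_d = ω_n√(1−ζ²) = 3.056 rad/s, so peak time T_p = π/ω_d = 1.03 s.

T_p = 1.03 s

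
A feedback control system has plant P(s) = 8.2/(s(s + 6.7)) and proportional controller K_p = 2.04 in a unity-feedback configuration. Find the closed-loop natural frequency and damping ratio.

The closed-loop denominator is s(s+6.7) + 2.04·8.2 = s² + 6.7s + 16.73.
So ω_n² = 16.73 ⇒ ω_n = 4.09 rad/s, and ζ = 6.7/(2ω_n) = 0.819.

ω_n = 4.09 rad/s, ζ = 0.819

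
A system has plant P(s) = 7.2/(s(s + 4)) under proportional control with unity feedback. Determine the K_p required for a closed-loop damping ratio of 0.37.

K_p = 4.06

Closed-loop characteristic equation: s² + 4s + K_p·7.2 = 0.
So ω_n = √(7.2K_p) and 2ζω_n = 4, giving ζ = 4/(2√(7.2K_p)).
Setting ζ = 0.37: √(7.2K_p) = 4/(2·0.37) = 5.405, so K_p = 29.22/7.2 = 4.06.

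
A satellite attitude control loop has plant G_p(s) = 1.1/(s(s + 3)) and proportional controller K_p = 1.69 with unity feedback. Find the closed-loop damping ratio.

ζ = 1.1

1 + K_p·G_p(s) = 0 gives s² + 3s + 1.859 = 0.
Matching s² + 2ζω_n s + ω_n²: ω_n = √1.859 = 1.363 rad/s and 2ζω_n = 3, so ζ = 3/(2·1.363) = 1.1.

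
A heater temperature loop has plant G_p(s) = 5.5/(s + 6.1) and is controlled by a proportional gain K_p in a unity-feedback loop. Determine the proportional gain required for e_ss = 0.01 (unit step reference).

K_p = 110

For a type-0 loop with proportional control, e_ss = 1/(1 + K_p·G_p(0)).
G_p(0) = 0.9016. Require 1/(1 + K_p·0.9016) = 0.01, so 1 + 0.9016·K_p = 100.
K_p = (100 − 1)/0.9016 = 110.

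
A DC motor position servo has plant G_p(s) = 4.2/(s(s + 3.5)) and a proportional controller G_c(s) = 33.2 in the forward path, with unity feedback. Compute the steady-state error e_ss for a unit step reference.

0

The open loop G_c(s)G_p(s) has a pole at the origin (type 1), so the static position error constant is infinite and e_ss = 1/(1+∞) = 0.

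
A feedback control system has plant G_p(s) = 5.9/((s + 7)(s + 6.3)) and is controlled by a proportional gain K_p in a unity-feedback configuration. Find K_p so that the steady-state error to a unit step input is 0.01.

For a type-0 loop with proportional control, e_ss = 1/(1 + K_p·G_p(0)).
G_p(0) = 0.1338. Require 1/(1 + K_p·0.1338) = 0.01, so 1 + 0.1338·K_p = 100.
K_p = (100 − 1)/0.1338 = 740.

K_p = 740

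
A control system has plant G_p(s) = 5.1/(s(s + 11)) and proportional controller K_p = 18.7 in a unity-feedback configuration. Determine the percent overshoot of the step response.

11.8%

Closed-loop characteristic equation: s² + 11s + 95.37 = 0, so ω_n = 9.766 rad/s and ζ = 11/(2·9.766) = 0.5632.
%OS = 100·exp(−πζ/√(1−ζ²)) = 100·exp(−π·0.5632/√0.6828) = 11.8%.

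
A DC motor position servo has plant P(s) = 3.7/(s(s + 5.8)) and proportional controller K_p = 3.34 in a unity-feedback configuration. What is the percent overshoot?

Closed-loop characteristic equation: s² + 5.8s + 12.36 = 0, so ω_n = 3.515 rad/s and ζ = 5.8/(2·3.515) = 0.8249.
%OS = 100·exp(−πζ/√(1−ζ²)) = 100·exp(−π·0.8249/√0.3195) = 1.02%.

1.02%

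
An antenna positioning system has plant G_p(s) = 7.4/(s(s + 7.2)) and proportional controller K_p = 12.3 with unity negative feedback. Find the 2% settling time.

T_s ≈ 1.11 s

From 1 + K_pG_p(s) = 0: s² + 7.2s + 91.02 = 0 ⇒ ω_n = 9.54, ζ = 0.3773.
2% settling time T_s ≈ 4/(ζω_n) = 4/3.6 = 1.11 s.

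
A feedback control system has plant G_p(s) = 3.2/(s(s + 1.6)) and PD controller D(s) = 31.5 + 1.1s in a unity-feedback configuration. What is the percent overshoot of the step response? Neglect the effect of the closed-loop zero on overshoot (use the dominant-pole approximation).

43.7%

Forward path: (31.5 + 1.1s)·3.2/(s(s+1.6)). The closed-loop characteristic equation is s² + (1.6 + 3.2·1.1)s + 3.2·31.5 = 0.
That is s² + 5.12s + 100.8 = 0, so ω_n = 10.04 rad/s and ζ = 5.12/(2·10.04) = 0.255.
%OS = 100·exp(−πζ/√(1−ζ²)) = 43.7%.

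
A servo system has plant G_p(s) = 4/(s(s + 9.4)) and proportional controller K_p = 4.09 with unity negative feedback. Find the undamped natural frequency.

ω_n = 4.04 rad/s

The closed-loop denominator is s(s+9.4) + 4.09·4 = s² + 9.4s + 16.36.
Matching s² + 2ζω_n s + ω_n²: ω_n = √16.36 = 4.045 rad/s and 2ζω_n = 9.4, so ζ = 9.4/(2·4.045) = 1.16.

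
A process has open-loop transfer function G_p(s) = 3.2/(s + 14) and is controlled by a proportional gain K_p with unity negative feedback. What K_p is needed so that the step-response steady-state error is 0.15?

For a type-0 loop with proportional control, e_ss = 1/(1 + K_p·G_p(0)).
G_p(0) = 0.2286. Require 1/(1 + K_p·0.2286) = 0.15, so 1 + 0.2286·K_p = 6.667.
K_p = (6.667 − 1)/0.2286 = 24.8.

K_p = 24.8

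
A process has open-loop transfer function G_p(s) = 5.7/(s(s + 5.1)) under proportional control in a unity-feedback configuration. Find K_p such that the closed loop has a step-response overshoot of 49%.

From %OS = 100·exp(−πζ/√(1−ζ²)) = 49%, ζ = −ln(0.49)/√(π²+ln²(0.49)) = 0.2214.
Characteristic equation s² + 5.1s + 5.7K_p = 0 gives ζ = 5.1/(2√(5.7K_p)).
Setting ζ = 0.2214: √(5.7K_p) = 5.1/(2·0.2214) = 11.52, so K_p = 132.6/5.7 = 23.3.

K_p = 23.3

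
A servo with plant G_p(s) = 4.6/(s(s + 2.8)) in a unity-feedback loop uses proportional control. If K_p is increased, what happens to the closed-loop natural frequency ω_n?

increase

ω_n = √(4.6·K_p), which grows with K_p.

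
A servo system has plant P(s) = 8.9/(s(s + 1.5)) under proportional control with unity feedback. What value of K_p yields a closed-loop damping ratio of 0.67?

Closed-loop characteristic equation: s² + 1.5s + K_p·8.9 = 0.
So ω_n = √(8.9K_p) and 2ζω_n = 1.5, giving ζ = 1.5/(2√(8.9K_p)).
Setting ζ = 0.67: √(8.9K_p) = 1.5/(2·0.67) = 1.119, so K_p = 1.253/8.9 = 0.141.

K_p = 0.141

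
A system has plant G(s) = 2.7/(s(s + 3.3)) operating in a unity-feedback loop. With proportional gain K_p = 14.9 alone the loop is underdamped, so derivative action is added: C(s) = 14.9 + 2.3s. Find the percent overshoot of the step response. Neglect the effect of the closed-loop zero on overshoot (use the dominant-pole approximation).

Forward path: (14.9 + 2.3s)·2.7/(s(s+3.3)). The closed-loop characteristic equation is s² + (3.3 + 2.7·2.3)s + 2.7·14.9 = 0.
That is s² + 9.51s + 40.23 = 0, so ω_n = 6.343 rad/s and ζ = 9.51/(2·6.343) = 0.7497.
%OS = 100·exp(−πζ/√(1−ζ²)) = 2.85%.

2.85%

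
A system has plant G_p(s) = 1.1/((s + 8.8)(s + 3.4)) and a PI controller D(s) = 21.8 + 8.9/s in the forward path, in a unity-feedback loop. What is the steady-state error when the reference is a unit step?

0

The open loop D(s)G_p(s) has a pole at the origin (type 1), so the static position error constant is infinite and e_ss = 1/(1+∞) = 0.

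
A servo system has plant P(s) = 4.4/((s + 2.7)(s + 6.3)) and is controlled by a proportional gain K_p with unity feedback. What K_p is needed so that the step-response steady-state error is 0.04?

For a type-0 loop with proportional control, e_ss = 1/(1 + K_p·P(0)).
P(0) = 0.2587. Require 1/(1 + K_p·0.2587) = 0.04, so 1 + 0.2587·K_p = 25.
K_p = (25 − 1)/0.2587 = 92.8.

K_p = 92.8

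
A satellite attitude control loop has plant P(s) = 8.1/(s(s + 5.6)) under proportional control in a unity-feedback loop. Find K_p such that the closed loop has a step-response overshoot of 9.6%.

K_p = 2.71

From %OS = 100·exp(−πζ/√(1−ζ²)) = 9.6%, ζ = −ln(0.096)/√(π²+ln²(0.096)) = 0.5979.
Characteristic equation s² + 5.6s + 8.1K_p = 0 gives ζ = 5.6/(2√(8.1K_p)).
Setting ζ = 0.5979: √(8.1K_p) = 5.6/(2·0.5979) = 4.683, so K_p = 21.93/8.1 = 2.71.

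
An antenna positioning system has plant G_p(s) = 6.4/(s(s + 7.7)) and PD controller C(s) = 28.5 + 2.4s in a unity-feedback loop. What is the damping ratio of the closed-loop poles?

Forward path: (28.5 + 2.4s)·6.4/(s(s+7.7)). The closed-loop characteristic equation is s² + (7.7 + 6.4·2.4)s + 6.4·28.5 = 0.
That is s² + 23.06s + 182.4 = 0, so ω_n = 13.51 rad/s and ζ = 23.06/(2·13.51) = 0.8537.

ζ = 0.854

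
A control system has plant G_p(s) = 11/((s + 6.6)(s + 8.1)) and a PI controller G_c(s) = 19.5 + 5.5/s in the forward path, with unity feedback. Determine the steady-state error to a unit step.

The open loop G_c(s)G_p(s) has a pole at the origin (type 1), so the static position error constant is infinite and e_ss = 1/(1+∞) = 0.

0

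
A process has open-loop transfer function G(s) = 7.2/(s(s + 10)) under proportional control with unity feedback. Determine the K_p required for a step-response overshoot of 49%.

From %OS = 100·exp(−πζ/√(1−ζ²)) = 49%, ζ = −ln(0.49)/√(π²+ln²(0.49)) = 0.2214.
Characteristic equation s² + 10s + 7.2K_p = 0 gives ζ = 10/(2√(7.2K_p)).
Setting ζ = 0.2214: √(7.2K_p) = 10/(2·0.2214) = 22.58, so K_p = 509.9/7.2 = 70.8.

K_p = 70.8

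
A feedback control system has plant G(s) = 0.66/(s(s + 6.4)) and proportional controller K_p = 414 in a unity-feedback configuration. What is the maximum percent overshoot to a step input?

53.8%

From 1 + K_pG(s) = 0: s² + 6.4s + 273.2 = 0 ⇒ ω_n = 16.53, ζ = 0.1936.
%OS = 100·exp(−πζ/√(1−ζ²)) = 100·exp(−π·0.1936/√0.9625) = 53.8%.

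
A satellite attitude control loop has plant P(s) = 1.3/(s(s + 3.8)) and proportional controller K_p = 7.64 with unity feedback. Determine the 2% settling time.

Closed-loop characteristic equation: s² + 3.8s + 9.932 = 0, so ω_n = 3.152 rad/s and ζ = 3.8/(2·3.152) = 0.6029.
2% settling time T_s ≈ 4/(ζω_n) = 4/1.9 = 2.11 s.

T_s ≈ 2.11 s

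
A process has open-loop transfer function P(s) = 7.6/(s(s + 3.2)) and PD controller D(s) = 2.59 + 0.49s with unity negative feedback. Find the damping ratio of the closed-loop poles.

Forward path: (2.59 + 0.49s)·7.6/(s(s+3.2)). The closed-loop characteristic equation is s² + (3.2 + 7.6·0.49)s + 7.6·2.59 = 0.
That is s² + 6.924s + 19.68 = 0, so ω_n = 4.437 rad/s and ζ = 6.924/(2·4.437) = 0.7803.

ζ = 0.78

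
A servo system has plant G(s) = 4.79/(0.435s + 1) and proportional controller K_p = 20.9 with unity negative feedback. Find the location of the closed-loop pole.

Closed loop: T(s) = K_p·G/(1+K_p·G) = 100.1/(0.435s + 1 + 100.1), with pole at s = −(1 + 100.1)/0.435 = −232.4.

s = -232.4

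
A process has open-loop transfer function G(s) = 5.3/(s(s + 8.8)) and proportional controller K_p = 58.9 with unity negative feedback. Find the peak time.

T_p = 0.184 s

Closed-loop characteristic equation: s² + 8.8s + 312.2 = 0, so ω_n = 17.67 rad/s and ζ = 8.8/(2·17.67) = 0.249.
Damped frequency ω_d = ω_n√(1−ζ²) = 17.11 rad/s, so peak time T_p = π/ω_d = 0.184 s.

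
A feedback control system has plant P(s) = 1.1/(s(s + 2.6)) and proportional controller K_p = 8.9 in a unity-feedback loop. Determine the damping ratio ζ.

ζ = 0.415

1 + K_p·P(s) = 0 gives s² + 2.6s + 9.79 = 0.
So ω_n² = 9.79 ⇒ ω_n = 3.129 rad/s, and ζ = 2.6/(2ω_n) = 0.415.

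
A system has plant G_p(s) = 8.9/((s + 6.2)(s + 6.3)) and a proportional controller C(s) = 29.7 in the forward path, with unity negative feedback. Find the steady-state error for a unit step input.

The loop is type 0. Static position error constant K_pos = C(0)·G_p(0) = 29.7·0.2279 = 6.767.
Steady-state error to a unit step: e_ss = 1/(1+K_pos) = 1/7.767 = 0.129.

0.129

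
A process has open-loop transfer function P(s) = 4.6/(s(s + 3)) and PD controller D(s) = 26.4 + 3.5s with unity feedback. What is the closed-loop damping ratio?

Forward path: (26.4 + 3.5s)·4.6/(s(s+3)). The closed-loop characteristic equation is s² + (3 + 4.6·3.5)s + 4.6·26.4 = 0.
That is s² + 19.1s + 121.4 = 0, so ω_n = 11.02 rad/s and ζ = 19.1/(2·11.02) = 0.8666.

ζ = 0.867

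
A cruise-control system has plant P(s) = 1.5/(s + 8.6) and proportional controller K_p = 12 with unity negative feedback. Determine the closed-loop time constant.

Closed-loop transfer function: T(s) = K_p·P(s)/(1 + K_p·P(s)) = 18/(s + 8.6 + 18) = 18/(s + 26.6).
Time constant τ = 1/26.6 = 0.0376 s.

τ = 0.0376 s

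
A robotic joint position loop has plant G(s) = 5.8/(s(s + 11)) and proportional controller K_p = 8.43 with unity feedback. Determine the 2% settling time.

T_s ≈ 0.727 s

Closed-loop characteristic equation: s² + 11s + 48.89 = 0, so ω_n = 6.992 rad/s and ζ = 11/(2·6.992) = 0.7866.
2% settling time T_s ≈ 4/(ζω_n) = 4/5.5 = 0.727 s.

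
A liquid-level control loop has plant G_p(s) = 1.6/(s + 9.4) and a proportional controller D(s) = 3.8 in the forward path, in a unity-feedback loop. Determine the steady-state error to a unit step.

0.607

The loop is type 0. Static position error constant K_pos = D(0)·G_p(0) = 3.8·0.1702 = 0.6468.
Steady-state error to a unit step: e_ss = 1/(1+K_pos) = 1/1.647 = 0.607.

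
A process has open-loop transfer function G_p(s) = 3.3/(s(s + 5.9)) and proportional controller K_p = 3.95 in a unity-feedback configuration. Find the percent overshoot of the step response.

1.16%

The closed-loop denominator s² + 5.9s + 13.04 gives ω_n = √13.04 = 3.61 and ζ = 5.9/(2ω_n) = 0.8171.
%OS = 100·exp(−πζ/√(1−ζ²)) = 100·exp(−π·0.8171/√0.3324) = 1.16%.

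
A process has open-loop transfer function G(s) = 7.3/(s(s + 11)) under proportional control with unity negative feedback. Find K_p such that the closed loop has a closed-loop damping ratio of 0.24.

Closed-loop characteristic equation: s² + 11s + K_p·7.3 = 0.
So ω_n = √(7.3K_p) and 2ζω_n = 11, giving ζ = 11/(2√(7.3K_p)).
Setting ζ = 0.24: √(7.3K_p) = 11/(2·0.24) = 22.92, so K_p = 525.2/7.3 = 71.9.

K_p = 71.9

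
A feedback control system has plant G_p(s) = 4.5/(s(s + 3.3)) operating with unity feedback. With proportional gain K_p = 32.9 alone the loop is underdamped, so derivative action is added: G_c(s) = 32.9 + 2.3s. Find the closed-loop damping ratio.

Forward path: (32.9 + 2.3s)·4.5/(s(s+3.3)). The closed-loop characteristic equation is s² + (3.3 + 4.5·2.3)s + 4.5·32.9 = 0.
That is s² + 13.65s + 148 = 0, so ω_n = 12.17 rad/s and ζ = 13.65/(2·12.17) = 0.5609.

ζ = 0.561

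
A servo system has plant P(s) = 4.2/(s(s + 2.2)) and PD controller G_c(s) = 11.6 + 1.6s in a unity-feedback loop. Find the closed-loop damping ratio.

ζ = 0.639

Forward path: (11.6 + 1.6s)·4.2/(s(s+2.2)). The closed-loop characteristic equation is s² + (2.2 + 4.2·1.6)s + 4.2·11.6 = 0.
That is s² + 8.92s + 48.72 = 0, so ω_n = 6.98 rad/s and ζ = 8.92/(2·6.98) = 0.639.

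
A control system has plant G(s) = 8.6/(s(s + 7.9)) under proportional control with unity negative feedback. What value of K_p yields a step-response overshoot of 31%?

K_p = 14.9

From %OS = 100·exp(−πζ/√(1−ζ²)) = 31%, ζ = −ln(0.31)/√(π²+ln²(0.31)) = 0.3493.
Characteristic equation s² + 7.9s + 8.6K_p = 0 gives ζ = 7.9/(2√(8.6K_p)).
Setting ζ = 0.3493: √(8.6K_p) = 7.9/(2·0.3493) = 11.31, so K_p = 127.9/8.6 = 14.9.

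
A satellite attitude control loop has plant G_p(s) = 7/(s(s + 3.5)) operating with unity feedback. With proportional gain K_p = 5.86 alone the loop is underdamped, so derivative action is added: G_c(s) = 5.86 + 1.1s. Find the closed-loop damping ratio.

Forward path: (5.86 + 1.1s)·7/(s(s+3.5)). The closed-loop characteristic equation is s² + (3.5 + 7·1.1)s + 7·5.86 = 0.
That is s² + 11.2s + 41.02 = 0, so ω_n = 6.405 rad/s and ζ = 11.2/(2·6.405) = 0.8744.

ζ = 0.874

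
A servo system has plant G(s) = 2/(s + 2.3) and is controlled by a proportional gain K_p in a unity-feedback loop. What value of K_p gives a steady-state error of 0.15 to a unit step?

K_p = 6.52

For a type-0 loop with proportional control, e_ss = 1/(1 + K_p·G(0)).
G(0) = 0.8696. Require 1/(1 + K_p·0.8696) = 0.15, so 1 + 0.8696·K_p = 6.667.
K_p = (6.667 − 1)/0.8696 = 6.52.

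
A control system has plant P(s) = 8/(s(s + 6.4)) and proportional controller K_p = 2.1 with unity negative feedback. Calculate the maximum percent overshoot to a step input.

1.97%

Closed-loop characteristic equation: s² + 6.4s + 16.8 = 0, so ω_n = 4.099 rad/s and ζ = 6.4/(2·4.099) = 0.7807.
%OS = 100·exp(−πζ/√(1−ζ²)) = 100·exp(−π·0.7807/√0.3905) = 1.97%.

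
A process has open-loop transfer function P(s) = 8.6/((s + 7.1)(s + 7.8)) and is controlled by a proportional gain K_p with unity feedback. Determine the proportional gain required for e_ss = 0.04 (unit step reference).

For a type-0 loop with proportional control, e_ss = 1/(1 + K_p·P(0)).
P(0) = 0.1553. Require 1/(1 + K_p·0.1553) = 0.04, so 1 + 0.1553·K_p = 25.
K_p = (25 − 1)/0.1553 = 155.

K_p = 155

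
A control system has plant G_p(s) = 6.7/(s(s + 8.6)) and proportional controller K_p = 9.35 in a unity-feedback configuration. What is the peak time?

Closed-loop characteristic equation: s² + 8.6s + 62.64 = 0, so ω_n = 7.915 rad/s and ζ = 8.6/(2·7.915) = 0.5433.
Damped frequency ω_d = ω_n√(1−ζ²) = 6.645 rad/s, so peak time T_p = π/ω_d = 0.473 s.

T_p = 0.473 s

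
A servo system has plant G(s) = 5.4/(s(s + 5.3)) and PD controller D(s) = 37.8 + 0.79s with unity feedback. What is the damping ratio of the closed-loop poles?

Forward path: (37.8 + 0.79s)·5.4/(s(s+5.3)). The closed-loop characteristic equation is s² + (5.3 + 5.4·0.79)s + 5.4·37.8 = 0.
That is s² + 9.566s + 204.1 = 0, so ω_n = 14.29 rad/s and ζ = 9.566/(2·14.29) = 0.3348.

ζ = 0.335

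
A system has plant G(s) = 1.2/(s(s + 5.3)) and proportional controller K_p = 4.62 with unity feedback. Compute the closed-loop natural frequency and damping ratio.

ω_n = 2.35 rad/s, ζ = 1.13

With unity feedback the closed-loop characteristic equation is s² + 5.3s + 4.62·1.2 = s² + 5.3s + 5.544 = 0.
So ω_n² = 5.544 ⇒ ω_n = 2.355 rad/s, and ζ = 5.3/(2ω_n) = 1.13.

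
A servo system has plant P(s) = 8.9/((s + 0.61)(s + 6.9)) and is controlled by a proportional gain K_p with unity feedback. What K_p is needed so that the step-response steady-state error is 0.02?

The loop is type 0, so e_ss(step) = 1/(1 + K_pos) with K_pos = K_p·P(0).
P(0) = 2.115. Require 1/(1 + K_p·2.115) = 0.02, so 1 + 2.115·K_p = 50.
K_p = (50 − 1)/2.115 = 23.2.

K_p = 23.2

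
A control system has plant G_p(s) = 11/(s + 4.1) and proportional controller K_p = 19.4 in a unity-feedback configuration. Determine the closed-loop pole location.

s = -217.5

Closed-loop transfer function: T(s) = K_p·G_p(s)/(1 + K_p·G_p(s)) = 213.4/(s + 4.1 + 213.4) = 213.4/(s + 217.5).
The closed-loop pole is at s = −217.5.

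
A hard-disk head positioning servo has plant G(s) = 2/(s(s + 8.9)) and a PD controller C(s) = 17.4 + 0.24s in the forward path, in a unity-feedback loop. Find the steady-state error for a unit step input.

0

The open loop C(s)G(s) has a pole at the origin (type 1), so the static position error constant is infinite and e_ss = 1/(1+∞) = 0.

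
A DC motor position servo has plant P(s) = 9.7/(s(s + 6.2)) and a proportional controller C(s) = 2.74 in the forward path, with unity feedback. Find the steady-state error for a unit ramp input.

0.233

The loop has one pole at the origin (type 1). Velocity error constant K_v = lim_{s→0} s·C(s)P(s) = 2.74·9.7/6.2 = 4.287.
Steady-state error to a unit ramp: e_ss = 1/K_v = 0.233.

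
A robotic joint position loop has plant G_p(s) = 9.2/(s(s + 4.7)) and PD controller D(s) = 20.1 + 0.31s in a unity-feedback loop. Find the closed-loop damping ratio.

ζ = 0.278

Forward path: (20.1 + 0.31s)·9.2/(s(s+4.7)). The closed-loop characteristic equation is s² + (4.7 + 9.2·0.31)s + 9.2·20.1 = 0.
That is s² + 7.552s + 184.9 = 0, so ω_n = 13.6 rad/s and ζ = 7.552/(2·13.6) = 0.2777.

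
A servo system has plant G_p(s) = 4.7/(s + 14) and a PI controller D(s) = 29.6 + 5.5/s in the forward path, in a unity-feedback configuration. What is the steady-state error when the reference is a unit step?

The open loop D(s)G_p(s) has a pole at the origin (type 1), so the static position error constant is infinite and e_ss = 1/(1+∞) = 0.

0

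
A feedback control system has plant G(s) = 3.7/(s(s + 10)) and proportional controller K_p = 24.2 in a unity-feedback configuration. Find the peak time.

The closed-loop denominator s² + 10s + 89.54 gives ω_n = √89.54 = 9.463 and ζ = 10/(2ω_n) = 0.5284.
Damped frequency ω_d = ω_n√(1−ζ²) = 8.034 rad/s, so peak time T_p = π/ω_d = 0.391 s.

T_p = 0.391 s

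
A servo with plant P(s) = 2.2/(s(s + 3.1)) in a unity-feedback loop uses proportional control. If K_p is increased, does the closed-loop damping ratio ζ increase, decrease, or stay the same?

decrease

ζ = 3.1/(2√(2.2K_p)); increasing K_p raises the denominator, so ζ falls.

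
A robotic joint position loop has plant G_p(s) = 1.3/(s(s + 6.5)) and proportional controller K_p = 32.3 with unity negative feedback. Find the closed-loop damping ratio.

With unity feedback the closed-loop characteristic equation is s² + 6.5s + 32.3·1.3 = s² + 6.5s + 41.99 = 0.
Matching s² + 2ζω_n s + ω_n²: ω_n = √41.99 = 6.48 rad/s and 2ζω_n = 6.5, so ζ = 6.5/(2·6.48) = 0.502.

ζ = 0.502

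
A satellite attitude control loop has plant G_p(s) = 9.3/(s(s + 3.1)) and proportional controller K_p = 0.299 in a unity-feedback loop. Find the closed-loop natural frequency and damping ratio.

ω_n = 1.67 rad/s, ζ = 0.93

The closed-loop denominator is s(s+3.1) + 0.299·9.3 = s² + 3.1s + 2.781.
So ω_n² = 2.781 ⇒ ω_n = 1.668 rad/s, and ζ = 3.1/(2ω_n) = 0.93.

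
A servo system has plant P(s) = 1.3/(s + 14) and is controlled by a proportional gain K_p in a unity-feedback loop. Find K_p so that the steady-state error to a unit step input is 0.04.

The loop is type 0, so e_ss(step) = 1/(1 + K_pos) with K_pos = K_p·P(0).
P(0) = 0.09286. Require 1/(1 + K_p·0.09286) = 0.04, so 1 + 0.09286·K_p = 25.
K_p = (25 − 1)/0.09286 = 258.

K_p = 258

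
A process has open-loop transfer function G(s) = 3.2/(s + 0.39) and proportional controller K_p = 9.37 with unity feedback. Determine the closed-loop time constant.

τ = 0.0329 s

Closed-loop transfer function: T(s) = K_p·G(s)/(1 + K_p·G(s)) = 29.98/(s + 0.39 + 29.98) = 29.98/(s + 30.37).
Time constant τ = 1/30.37 = 0.0329 s.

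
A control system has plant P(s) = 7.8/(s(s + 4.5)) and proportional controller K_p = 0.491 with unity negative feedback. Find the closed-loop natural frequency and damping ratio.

The closed-loop denominator is s(s+4.5) + 0.491·7.8 = s² + 4.5s + 3.83.
Matching s² + 2ζω_n s + ω_n²: ω_n = √3.83 = 1.957 rad/s and 2ζω_n = 4.5, so ζ = 4.5/(2·1.957) = 1.15.

ω_n = 1.96 rad/s, ζ = 1.15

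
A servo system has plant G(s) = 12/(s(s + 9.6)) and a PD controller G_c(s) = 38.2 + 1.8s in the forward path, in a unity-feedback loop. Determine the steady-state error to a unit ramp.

0.0209

The loop has one pole at the origin (type 1). Velocity error constant K_v = lim_{s→0} s·G_c(s)G(s) = 38.2·12/9.6 = 47.75.
Steady-state error to a unit ramp: e_ss = 1/K_v = 0.0209.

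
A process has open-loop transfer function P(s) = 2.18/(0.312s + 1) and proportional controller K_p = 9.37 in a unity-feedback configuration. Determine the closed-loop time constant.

τ = 0.0146 s

Closed loop: T(s) = K_p·P/(1+K_p·P) = 20.43/(0.312s + 1 + 20.43), with pole at s = −(1 + 20.43)/0.312 = −68.67.
Closed-loop time constant τ = 1/68.67 = 0.0146 s.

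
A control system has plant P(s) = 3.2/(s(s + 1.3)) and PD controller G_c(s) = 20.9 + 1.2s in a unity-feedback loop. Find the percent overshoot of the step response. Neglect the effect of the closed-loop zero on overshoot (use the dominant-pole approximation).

Forward path: (20.9 + 1.2s)·3.2/(s(s+1.3)). The closed-loop characteristic equation is s² + (1.3 + 3.2·1.2)s + 3.2·20.9 = 0.
That is s² + 5.14s + 66.88 = 0, so ω_n = 8.178 rad/s and ζ = 5.14/(2·8.178) = 0.3143.
%OS = 100·exp(−πζ/√(1−ζ²)) = 35.3%.

35.3%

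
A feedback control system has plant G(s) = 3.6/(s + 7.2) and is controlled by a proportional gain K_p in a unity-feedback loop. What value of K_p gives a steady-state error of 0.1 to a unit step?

For a type-0 loop with proportional control, e_ss = 1/(1 + K_p·G(0)).
G(0) = 0.5. Require 1/(1 + K_p·0.5) = 0.1, so 1 + 0.5·K_p = 10.
K_p = (10 − 1)/0.5 = 18.

K_p = 18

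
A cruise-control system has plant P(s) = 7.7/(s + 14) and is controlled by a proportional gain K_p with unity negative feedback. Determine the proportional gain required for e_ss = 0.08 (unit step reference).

K_p = 20.9

Steady-state error for a unit step on this type-0 loop is 1/(1 + K_p·P(0)).
P(0) = 0.55. Require 1/(1 + K_p·0.55) = 0.08, so 1 + 0.55·K_p = 12.5.
K_p = (12.5 − 1)/0.55 = 20.9.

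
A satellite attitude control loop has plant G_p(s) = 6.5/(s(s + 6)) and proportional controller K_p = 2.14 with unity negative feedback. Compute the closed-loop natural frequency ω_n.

ω_n = 3.73 rad/s

With unity feedback the closed-loop characteristic equation is s² + 6s + 2.14·6.5 = s² + 6s + 13.91 = 0.
So ω_n² = 13.91 ⇒ ω_n = 3.73 rad/s, and ζ = 6/(2ω_n) = 0.804.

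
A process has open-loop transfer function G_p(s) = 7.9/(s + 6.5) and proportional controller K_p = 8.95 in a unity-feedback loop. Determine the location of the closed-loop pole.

Closed-loop transfer function: T(s) = K_p·G_p(s)/(1 + K_p·G_p(s)) = 70.7/(s + 6.5 + 70.7) = 70.7/(s + 77.2).
The closed-loop pole is at s = −77.2.

s = -77.2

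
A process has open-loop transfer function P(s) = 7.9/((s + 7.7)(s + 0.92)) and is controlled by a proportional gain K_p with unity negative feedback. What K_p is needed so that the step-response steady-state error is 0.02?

K_p = 43.9

Steady-state error for a unit step on this type-0 loop is 1/(1 + K_p·P(0)).
P(0) = 1.115. Require 1/(1 + K_p·1.115) = 0.02, so 1 + 1.115·K_p = 50.
K_p = (50 − 1)/1.115 = 43.9.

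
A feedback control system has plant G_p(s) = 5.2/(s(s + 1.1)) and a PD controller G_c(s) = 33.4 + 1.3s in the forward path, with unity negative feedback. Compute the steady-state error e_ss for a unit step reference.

0

The open loop G_c(s)G_p(s) has a pole at the origin (type 1), so the static position error constant is infinite and e_ss = 1/(1+∞) = 0.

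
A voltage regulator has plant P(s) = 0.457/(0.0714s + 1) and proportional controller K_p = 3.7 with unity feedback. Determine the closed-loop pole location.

Closed loop: T(s) = K_p·P/(1+K_p·P) = 1.691/(0.0714s + 1 + 1.691), with pole at s = −(1 + 1.691)/0.0714 = −37.69.

s = -37.69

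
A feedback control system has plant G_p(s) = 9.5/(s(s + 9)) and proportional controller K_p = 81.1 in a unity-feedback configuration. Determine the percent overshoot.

59.7%

The closed-loop denominator s² + 9s + 770.4 gives ω_n = √770.4 = 27.76 and ζ = 9/(2ω_n) = 0.1621.
%OS = 100·exp(−πζ/√(1−ζ²)) = 100·exp(−π·0.1621/√0.9737) = 59.7%.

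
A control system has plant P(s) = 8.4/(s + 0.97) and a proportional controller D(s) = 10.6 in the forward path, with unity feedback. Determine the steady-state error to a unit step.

0.0108

The loop is type 0. Static position error constant K_pos = D(0)·P(0) = 10.6·8.66 = 91.79.
Steady-state error to a unit step: e_ss = 1/(1+K_pos) = 1/92.79 = 0.0108.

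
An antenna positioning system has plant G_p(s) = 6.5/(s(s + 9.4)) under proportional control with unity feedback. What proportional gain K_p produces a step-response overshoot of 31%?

K_p = 27.9

From %OS = 100·exp(−πζ/√(1−ζ²)) = 31%, ζ = −ln(0.31)/√(π²+ln²(0.31)) = 0.3493.
Characteristic equation s² + 9.4s + 6.5K_p = 0 gives ζ = 9.4/(2√(6.5K_p)).
Setting ζ = 0.3493: √(6.5K_p) = 9.4/(2·0.3493) = 13.45, so K_p = 181/6.5 = 27.9.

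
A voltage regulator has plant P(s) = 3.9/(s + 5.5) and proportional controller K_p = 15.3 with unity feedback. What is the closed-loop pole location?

Closed-loop transfer function: T(s) = K_p·P(s)/(1 + K_p·P(s)) = 59.67/(s + 5.5 + 59.67) = 59.67/(s + 65.17).
The closed-loop pole is at s = −65.17.

s = -65.17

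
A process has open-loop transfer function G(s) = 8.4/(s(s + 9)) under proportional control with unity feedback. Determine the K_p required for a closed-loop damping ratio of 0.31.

K_p = 25.1

Closed-loop characteristic equation: s² + 9s + K_p·8.4 = 0.
So ω_n = √(8.4K_p) and 2ζω_n = 9, giving ζ = 9/(2√(8.4K_p)).
Setting ζ = 0.31: √(8.4K_p) = 9/(2·0.31) = 14.52, so K_p = 210.7/8.4 = 25.1.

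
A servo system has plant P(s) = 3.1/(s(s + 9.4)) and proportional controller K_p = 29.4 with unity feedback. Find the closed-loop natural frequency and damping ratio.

ω_n = 9.55 rad/s, ζ = 0.492

With unity feedback the closed-loop characteristic equation is s² + 9.4s + 29.4·3.1 = s² + 9.4s + 91.14 = 0.
So ω_n² = 91.14 ⇒ ω_n = 9.547 rad/s, and ζ = 9.4/(2ω_n) = 0.492.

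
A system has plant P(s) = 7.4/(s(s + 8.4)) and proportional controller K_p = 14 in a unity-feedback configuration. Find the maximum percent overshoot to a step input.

From 1 + K_pP(s) = 0: s² + 8.4s + 103.6 = 0 ⇒ ω_n = 10.18, ζ = 0.4126.
%OS = 100·exp(−πζ/√(1−ζ²)) = 100·exp(−π·0.4126/√0.8297) = 24.1%.

24.1%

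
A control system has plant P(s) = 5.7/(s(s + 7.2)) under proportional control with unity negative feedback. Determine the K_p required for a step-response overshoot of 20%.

K_p = 10.9

From %OS = 100·exp(−πζ/√(1−ζ²)) = 20%, ζ = −ln(0.2)/√(π²+ln²(0.2)) = 0.4559.
Characteristic equation s² + 7.2s + 5.7K_p = 0 gives ζ = 7.2/(2√(5.7K_p)).
Setting ζ = 0.4559: √(5.7K_p) = 7.2/(2·0.4559) = 7.896, so K_p = 62.34/5.7 = 10.9.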